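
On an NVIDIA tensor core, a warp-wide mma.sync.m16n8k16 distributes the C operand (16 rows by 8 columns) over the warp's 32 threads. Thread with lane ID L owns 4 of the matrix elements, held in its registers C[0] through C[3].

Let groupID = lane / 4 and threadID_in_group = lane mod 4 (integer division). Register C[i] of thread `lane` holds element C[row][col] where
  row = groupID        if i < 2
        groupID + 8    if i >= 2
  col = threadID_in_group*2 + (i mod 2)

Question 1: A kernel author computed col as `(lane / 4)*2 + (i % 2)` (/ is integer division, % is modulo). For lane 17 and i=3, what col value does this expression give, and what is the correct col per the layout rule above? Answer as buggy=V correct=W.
`(lane / 4)*2 + (i % 2)`[17,3]=>9
lane 17: grp=4 (17/4), tig=1 (17%4)
i=3: r=4+8=12, c=1*2+1=3
col: 9 vs 3

buggy=9 correct=3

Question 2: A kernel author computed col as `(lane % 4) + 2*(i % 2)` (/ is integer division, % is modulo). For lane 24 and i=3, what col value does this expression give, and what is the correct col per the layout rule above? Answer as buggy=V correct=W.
buggy=2 correct=1

`(lane % 4) + 2*(i % 2)`[24,3]->2
24: g=6,t=0
[3] (6+8,0*2+1) = (14,1)
col: 2 vs 1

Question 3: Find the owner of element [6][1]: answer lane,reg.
r=6→G=6,rhi=0  c=1→T=0,p=1
L=6*4+0=24  i=0*2+1=1

24,1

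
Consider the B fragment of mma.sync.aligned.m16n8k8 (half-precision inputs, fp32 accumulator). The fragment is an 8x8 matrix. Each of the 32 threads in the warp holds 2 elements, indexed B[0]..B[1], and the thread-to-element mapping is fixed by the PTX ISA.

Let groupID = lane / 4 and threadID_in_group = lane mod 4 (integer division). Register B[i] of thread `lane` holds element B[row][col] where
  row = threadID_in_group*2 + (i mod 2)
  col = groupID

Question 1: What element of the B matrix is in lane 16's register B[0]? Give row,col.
L=16⇒gr=16>>2=4, th=16&3=0
[0]⇒row 0·2+0=0  col gr=4

0,4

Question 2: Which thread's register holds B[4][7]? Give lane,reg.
30,0

c:7=>grp=7  r:4=>tig=2,lo=0
L=7*4+2=30  i=0=0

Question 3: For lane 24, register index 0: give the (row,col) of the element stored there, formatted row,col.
24: g=6,t=0
[0] (0*2+0,6) = (0,6)

0,6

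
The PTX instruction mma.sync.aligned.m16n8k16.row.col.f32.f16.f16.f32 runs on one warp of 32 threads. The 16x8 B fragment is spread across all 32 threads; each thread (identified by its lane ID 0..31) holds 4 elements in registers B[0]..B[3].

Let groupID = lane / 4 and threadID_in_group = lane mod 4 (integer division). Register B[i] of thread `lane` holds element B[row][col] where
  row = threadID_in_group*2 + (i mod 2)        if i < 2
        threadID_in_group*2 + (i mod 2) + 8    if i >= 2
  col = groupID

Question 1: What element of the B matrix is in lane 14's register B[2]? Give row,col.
L=14->gid=14>>2=3, tid=14&3=2
[2]->row 2·2+0+8=12  col gid=3

12,3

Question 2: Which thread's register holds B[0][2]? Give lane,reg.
8,0

c=2->g=2  r=0->rb=0,t=0,b0=0
L=2*4+0=8  i=0*2+0=0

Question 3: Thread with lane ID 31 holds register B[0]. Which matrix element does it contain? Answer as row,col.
6,7

lane 31: gid=7 (31/4), tid=3 (31%4)
i=0: r=3*2+0+0=6, c=gid=7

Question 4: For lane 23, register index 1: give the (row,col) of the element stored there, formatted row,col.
L=23→G=23>>2=5, T=23&3=3
[1]→row 3·2+1+0=7  col G=5

7,5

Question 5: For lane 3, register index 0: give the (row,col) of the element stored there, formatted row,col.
6,0

3: grp=0,tig=3
[0] (3*2+0+0,0) = (6,0)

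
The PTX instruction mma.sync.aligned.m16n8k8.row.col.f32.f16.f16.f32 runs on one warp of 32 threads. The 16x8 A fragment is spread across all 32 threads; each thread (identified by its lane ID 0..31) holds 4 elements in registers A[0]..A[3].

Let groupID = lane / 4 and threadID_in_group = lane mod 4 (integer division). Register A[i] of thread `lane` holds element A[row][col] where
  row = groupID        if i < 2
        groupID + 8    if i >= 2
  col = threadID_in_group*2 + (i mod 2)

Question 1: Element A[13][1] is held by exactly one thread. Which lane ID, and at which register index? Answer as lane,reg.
20,3

r=13→G=5,rhi=1  c=1→T=0,p=1
L=5*4+0=20  i=1*2+1=3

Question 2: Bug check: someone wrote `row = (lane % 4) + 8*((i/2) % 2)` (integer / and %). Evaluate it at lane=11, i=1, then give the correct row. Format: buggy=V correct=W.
`(lane % 4) + 8*((i/2) % 2)`[11,1]=>3
11: grp=2,tig=3
[1] (2+0,3*2+1) = (2,7)
row: 3 vs 2

buggy=3 correct=2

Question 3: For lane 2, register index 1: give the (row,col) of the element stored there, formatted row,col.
0,5

2: g=0,t=2
[1] (0+0,2*2+1) = (0,5)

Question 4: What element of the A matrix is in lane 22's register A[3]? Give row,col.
13,5

lane 22: grp=5 (22/4), tig=2 (22%4)
i=3: r=5+8=13, c=2*2+1=5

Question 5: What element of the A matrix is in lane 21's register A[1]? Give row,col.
lane 21: grp=5 (21/4), tig=1 (21%4)
i=1: r=5+0=5, c=1*2+1=3

5,3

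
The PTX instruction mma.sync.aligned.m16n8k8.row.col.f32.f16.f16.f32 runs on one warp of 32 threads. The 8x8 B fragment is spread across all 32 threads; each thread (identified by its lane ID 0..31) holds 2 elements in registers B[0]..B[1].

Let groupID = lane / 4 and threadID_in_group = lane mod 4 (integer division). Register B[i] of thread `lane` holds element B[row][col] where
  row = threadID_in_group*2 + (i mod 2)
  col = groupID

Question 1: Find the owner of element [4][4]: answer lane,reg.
18,0

c=4⇒gr=4  r=4⇒th=2,odd=0
L=4*4+2=18  i=0=0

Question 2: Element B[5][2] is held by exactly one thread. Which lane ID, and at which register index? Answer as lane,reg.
c: 2->gid=2  r: 5->tid=2,i&1=1
L=2*4+2=10  i=1=1

10,1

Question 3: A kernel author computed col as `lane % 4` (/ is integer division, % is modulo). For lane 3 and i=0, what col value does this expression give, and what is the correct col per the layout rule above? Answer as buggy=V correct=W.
buggy=3 correct=0

`lane % 4`[3,0]→3
lane 3→3/4=0, 3 mod 4=3
i=0  r:2·3+0→6  c:0
col: 3 vs 0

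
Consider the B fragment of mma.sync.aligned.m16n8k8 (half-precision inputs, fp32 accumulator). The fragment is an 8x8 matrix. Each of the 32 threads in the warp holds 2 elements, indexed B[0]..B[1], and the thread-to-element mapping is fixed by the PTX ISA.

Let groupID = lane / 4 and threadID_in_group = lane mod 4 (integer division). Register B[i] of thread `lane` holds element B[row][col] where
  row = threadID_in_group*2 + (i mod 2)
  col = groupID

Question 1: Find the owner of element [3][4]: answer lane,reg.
17,1

c=4->g=4  r=3->t=1,b0=1
L=4*4+1=17  i=1=1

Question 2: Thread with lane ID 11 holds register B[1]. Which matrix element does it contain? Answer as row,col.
7,2

lane 11: gid=2 (11/4), tid=3 (11%4)
i=1: r=3*2+1=7, c=gid=2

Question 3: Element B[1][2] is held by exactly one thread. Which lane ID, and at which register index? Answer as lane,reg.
c=2⇒gr=2  r=1⇒th=0,odd=1
L=2*4+0=8  i=1=1

8,1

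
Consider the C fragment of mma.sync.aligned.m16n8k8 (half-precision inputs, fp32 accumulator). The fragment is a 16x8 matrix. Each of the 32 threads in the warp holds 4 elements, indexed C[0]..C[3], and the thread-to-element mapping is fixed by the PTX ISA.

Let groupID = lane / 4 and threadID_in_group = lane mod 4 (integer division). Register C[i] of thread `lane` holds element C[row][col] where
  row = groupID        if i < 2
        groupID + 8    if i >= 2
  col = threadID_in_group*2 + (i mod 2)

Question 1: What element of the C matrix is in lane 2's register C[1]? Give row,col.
L=2=>grp=2>>2=0, tig=2&3=2
[1]=>row 0+0=0  col 2·2+1=5

0,5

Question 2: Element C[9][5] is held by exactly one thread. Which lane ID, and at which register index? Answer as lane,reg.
6,3

r=9→G=1,rhi=1  c=5→T=2,p=1
L=1*4+2=6  i=1*2+1=3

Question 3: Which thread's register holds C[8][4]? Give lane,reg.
r=8->g=0,rb=1  c=4->t=2,b0=0
L=0*4+2=2  i=1*2+0=2

2,2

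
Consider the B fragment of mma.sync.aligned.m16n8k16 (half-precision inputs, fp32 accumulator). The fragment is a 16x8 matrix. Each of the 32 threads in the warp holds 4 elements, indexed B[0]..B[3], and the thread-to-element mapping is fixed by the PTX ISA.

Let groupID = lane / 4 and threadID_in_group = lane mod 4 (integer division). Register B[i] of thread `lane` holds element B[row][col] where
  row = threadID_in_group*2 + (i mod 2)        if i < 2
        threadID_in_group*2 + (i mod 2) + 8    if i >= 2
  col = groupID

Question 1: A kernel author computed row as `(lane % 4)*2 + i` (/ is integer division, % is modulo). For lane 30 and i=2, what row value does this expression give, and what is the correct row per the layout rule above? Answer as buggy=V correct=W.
buggy=6 correct=12

`(lane % 4)*2 + i`[30,2]⇒6
L=30⇒gr=30>>2=7, th=30&3=2
[2]⇒row 2·2+0+8=12  col gr=7
row: 6 vs 12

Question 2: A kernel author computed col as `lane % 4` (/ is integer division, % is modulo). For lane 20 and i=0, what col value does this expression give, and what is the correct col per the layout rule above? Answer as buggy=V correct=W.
`lane % 4`[20,0]->0
20: gid=5,tid=0
[0] (0*2+0+0,5) = (0,5)
col: 0 vs 5

buggy=0 correct=5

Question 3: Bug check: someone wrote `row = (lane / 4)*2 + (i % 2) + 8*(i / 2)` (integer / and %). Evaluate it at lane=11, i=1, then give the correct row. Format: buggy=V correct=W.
`(lane / 4)*2 + (i % 2) + 8*(i / 2)`[11,1]→5
lane 11→11/4=2, 11 mod 4=3
i=1  r:2·3+1+0→7  c:2
row: 5 vs 7

buggy=5 correct=7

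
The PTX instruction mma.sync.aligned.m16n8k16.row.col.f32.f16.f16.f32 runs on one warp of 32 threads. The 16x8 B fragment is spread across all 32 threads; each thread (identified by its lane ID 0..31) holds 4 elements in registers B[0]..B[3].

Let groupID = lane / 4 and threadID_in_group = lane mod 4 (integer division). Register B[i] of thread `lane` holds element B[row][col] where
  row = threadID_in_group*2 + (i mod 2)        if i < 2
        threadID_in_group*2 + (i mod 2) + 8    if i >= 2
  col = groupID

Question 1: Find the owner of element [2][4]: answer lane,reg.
c=4->g=4  r=2->rb=0,t=1,b0=0
L=4*4+1=17  i=0*2+0=0

17,0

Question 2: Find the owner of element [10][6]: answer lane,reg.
25,2

c:6=>grp=6  r:10=>rB=1,tig=1,lo=0
L=6*4+1=25  i=1*2+0=2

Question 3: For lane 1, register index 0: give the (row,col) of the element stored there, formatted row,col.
L=1⇒gr=1>>2=0, th=1&3=1
[0]⇒row 1·2+0+0=2  col gr=0

2,0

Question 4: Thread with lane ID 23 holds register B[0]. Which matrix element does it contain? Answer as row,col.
6,5

lane 23: G=5 (23/4), T=3 (23%4)
i=0: r=3*2+0+0=6, c=G=5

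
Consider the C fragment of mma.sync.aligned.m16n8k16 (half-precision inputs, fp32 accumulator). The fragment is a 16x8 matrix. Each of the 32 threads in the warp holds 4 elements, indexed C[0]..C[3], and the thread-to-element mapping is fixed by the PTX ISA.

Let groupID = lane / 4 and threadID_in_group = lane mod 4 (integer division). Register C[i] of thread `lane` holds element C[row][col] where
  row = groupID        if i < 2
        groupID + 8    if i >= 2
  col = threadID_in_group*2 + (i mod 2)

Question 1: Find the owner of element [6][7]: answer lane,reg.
27,1

r:6=>grp=6,rB=0  c:7=>tig=3,lo=1
L=6*4+3=27  i=0*2+1=1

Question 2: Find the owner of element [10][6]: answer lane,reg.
11,2

r=10⇒gr=2,Rb=1  c=6⇒th=3,odd=0
L=2*4+3=11  i=1*2+0=2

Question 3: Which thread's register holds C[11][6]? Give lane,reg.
r: 11->gid=3,r8=1  c: 6->tid=3,i&1=0
L=3*4+3=15  i=1*2+0=2

15,2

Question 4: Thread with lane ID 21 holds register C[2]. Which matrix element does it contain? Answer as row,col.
L=21→G=21>>2=5, T=21&3=1
[2]→row 5+8=13  col 1·2+0=2

13,2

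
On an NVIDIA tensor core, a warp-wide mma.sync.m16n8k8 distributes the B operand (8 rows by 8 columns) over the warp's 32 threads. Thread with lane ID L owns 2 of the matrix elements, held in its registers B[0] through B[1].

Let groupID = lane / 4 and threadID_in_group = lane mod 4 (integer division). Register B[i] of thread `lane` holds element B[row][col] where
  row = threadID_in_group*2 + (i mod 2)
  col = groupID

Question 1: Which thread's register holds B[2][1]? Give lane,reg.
5,0

c:1=>grp=1  r:2=>tig=1,lo=0
L=1*4+1=5  i=0=0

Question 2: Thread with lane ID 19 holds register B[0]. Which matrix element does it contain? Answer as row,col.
19: gid=4,tid=3
[0] (3*2+0,4) = (6,4)

6,4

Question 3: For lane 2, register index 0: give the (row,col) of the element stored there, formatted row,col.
4,0

2: G=0,T=2
[0] (2*2+0,0) = (4,0)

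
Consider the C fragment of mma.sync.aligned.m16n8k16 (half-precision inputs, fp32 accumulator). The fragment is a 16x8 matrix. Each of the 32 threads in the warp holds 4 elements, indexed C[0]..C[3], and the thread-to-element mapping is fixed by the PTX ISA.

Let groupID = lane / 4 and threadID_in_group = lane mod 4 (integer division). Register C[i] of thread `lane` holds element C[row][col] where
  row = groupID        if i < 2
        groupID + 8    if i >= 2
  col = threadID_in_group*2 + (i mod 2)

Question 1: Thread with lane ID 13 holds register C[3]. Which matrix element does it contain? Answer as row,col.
11,3

L=13=>grp=13>>2=3, tig=13&3=1
[3]=>row 3+8=11  col 1·2+1=3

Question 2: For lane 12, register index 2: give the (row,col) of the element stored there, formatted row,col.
lane 12: gr=3 (12/4), th=0 (12%4)
i=2: r=3+8=11, c=0*2+0=0

11,0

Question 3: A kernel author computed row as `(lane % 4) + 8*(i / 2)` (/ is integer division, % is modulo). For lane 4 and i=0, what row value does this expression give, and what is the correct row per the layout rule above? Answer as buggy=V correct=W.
`(lane % 4) + 8*(i / 2)`[4,0]->0
lane 4: gid=1 (4/4), tid=0 (4%4)
i=0: r=1+0=1, c=0*2+0=0
row: 0 vs 1

buggy=0 correct=1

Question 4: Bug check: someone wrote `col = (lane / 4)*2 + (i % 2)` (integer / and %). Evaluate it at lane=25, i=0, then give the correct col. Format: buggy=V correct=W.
`(lane / 4)*2 + (i % 2)`[25,0]->12
25: gid=6,tid=1
[0] (6+0,1*2+0) = (6,2)
col: 12 vs 2

buggy=12 correct=2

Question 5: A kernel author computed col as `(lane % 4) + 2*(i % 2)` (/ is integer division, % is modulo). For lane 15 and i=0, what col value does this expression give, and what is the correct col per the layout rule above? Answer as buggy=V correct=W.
buggy=3 correct=6

`(lane % 4) + 2*(i % 2)`[15,0]=>3
15: grp=3,tig=3
[0] (3+0,3*2+0) = (3,6)
col: 3 vs 6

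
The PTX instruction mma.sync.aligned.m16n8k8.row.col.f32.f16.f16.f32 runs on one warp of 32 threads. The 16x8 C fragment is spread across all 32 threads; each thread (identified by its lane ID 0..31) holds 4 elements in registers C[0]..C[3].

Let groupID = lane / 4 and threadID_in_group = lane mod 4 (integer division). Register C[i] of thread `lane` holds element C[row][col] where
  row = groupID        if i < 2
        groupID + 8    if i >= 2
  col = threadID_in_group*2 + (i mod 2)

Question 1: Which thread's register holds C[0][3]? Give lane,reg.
r=0⇒gr=0,Rb=0  c=3⇒th=1,odd=1
L=0*4+1=1  i=0*2+1=1

1,1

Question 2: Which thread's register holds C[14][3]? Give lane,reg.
r: 14->gid=6,r8=1  c: 3->tid=1,i&1=1
L=6*4+1=25  i=1*2+1=3

25,3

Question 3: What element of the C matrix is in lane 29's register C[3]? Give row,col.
lane 29: grp=7 (29/4), tig=1 (29%4)
i=3: r=7+8=15, c=1*2+1=3

15,3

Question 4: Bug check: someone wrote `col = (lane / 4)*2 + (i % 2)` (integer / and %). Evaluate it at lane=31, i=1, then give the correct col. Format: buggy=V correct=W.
`(lane / 4)*2 + (i % 2)`[31,1]->15
lane 31: g=7 (31/4), t=3 (31%4)
i=1: r=7+0=7, c=3*2+1=7
col: 15 vs 7

buggy=15 correct=7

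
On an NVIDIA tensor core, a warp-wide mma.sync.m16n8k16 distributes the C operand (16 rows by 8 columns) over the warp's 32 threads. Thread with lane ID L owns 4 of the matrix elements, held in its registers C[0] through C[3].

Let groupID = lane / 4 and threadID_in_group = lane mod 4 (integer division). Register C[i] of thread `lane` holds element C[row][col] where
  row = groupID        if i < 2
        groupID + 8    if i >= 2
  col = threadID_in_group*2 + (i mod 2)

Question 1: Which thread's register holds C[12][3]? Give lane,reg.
17,3

r=12→G=4,rhi=1  c=3→T=1,p=1
L=4*4+1=17  i=1*2+1=3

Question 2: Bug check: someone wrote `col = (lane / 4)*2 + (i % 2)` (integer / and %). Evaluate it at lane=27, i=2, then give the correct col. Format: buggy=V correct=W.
`(lane / 4)*2 + (i % 2)`[27,2]⇒12
27: gr=6,th=3
[2] (6+8,3*2+0) = (14,6)
col: 12 vs 6

buggy=12 correct=6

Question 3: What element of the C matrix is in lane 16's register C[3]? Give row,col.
12,1

lane 16⇒16/4=4, 16 mod 4=0
i=3  r:4+8⇒12  c:2·0+1⇒1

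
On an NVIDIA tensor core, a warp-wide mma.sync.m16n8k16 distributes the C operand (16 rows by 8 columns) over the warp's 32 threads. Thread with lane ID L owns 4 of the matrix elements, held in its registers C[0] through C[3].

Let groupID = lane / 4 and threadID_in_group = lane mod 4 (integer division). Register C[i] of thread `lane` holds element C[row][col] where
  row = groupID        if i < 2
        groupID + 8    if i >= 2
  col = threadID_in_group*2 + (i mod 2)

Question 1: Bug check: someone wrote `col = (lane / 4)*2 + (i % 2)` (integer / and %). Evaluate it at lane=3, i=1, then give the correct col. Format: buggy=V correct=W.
`(lane / 4)*2 + (i % 2)`[3,1]->1
3: gid=0,tid=3
[1] (0+0,3*2+1) = (0,7)
col: 1 vs 7

buggy=1 correct=7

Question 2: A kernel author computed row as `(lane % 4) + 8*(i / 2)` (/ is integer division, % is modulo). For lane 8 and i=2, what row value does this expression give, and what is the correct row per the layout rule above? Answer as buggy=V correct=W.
`(lane % 4) + 8*(i / 2)`[8,2]→8
L=8→G=8>>2=2, T=8&3=0
[2]→row 2+8=10  col 0·2+0=0
row: 8 vs 10

buggy=8 correct=10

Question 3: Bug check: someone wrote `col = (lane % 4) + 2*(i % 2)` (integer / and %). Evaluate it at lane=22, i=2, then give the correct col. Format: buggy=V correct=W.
`(lane % 4) + 2*(i % 2)`[22,2]=>2
22: grp=5,tig=2
[2] (5+8,2*2+0) = (13,4)
col: 2 vs 4

buggy=2 correct=4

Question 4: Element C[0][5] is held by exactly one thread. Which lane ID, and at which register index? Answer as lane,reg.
r: 0->gid=0,r8=0  c: 5->tid=2,i&1=1
L=0*4+2=2  i=0*2+1=1

2,1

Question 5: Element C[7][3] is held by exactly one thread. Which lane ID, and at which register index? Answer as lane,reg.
29,1

r=7→G=7,rhi=0  c=3→T=1,p=1
L=7*4+1=29  i=0*2+1=1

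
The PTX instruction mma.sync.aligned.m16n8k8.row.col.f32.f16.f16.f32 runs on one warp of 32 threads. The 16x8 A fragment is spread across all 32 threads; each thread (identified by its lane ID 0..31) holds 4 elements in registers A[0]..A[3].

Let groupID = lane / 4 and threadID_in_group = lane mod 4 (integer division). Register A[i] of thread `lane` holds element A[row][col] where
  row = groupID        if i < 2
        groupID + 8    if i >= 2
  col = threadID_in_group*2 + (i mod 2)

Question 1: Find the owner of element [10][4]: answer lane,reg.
r:10=>grp=2,rB=1  c:4=>tig=2,lo=0
L=2*4+2=10  i=1*2+0=2

10,2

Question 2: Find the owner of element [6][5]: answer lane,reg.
r=6->g=6,rb=0  c=5->t=2,b0=1
L=6*4+2=26  i=0*2+1=1

26,1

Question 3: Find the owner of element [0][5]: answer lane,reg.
2,1

r=0→G=0,rhi=0  c=5→T=2,p=1
L=0*4+2=2  i=0*2+1=1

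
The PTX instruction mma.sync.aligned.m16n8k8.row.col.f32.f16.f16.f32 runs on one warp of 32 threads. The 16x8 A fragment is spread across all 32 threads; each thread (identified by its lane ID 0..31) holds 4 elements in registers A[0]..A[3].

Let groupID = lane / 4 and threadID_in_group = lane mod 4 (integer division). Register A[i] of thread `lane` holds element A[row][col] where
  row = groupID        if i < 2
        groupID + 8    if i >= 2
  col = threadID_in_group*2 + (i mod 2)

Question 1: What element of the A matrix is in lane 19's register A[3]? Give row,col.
12,7

L=19⇒gr=19>>2=4, th=19&3=3
[3]⇒row 4+8=12  col 3·2+1=7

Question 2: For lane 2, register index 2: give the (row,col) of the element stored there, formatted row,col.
8,4

lane 2=>2/4=0, 2 mod 4=2
i=2  r:0+8=>8  c:2·2+0=>4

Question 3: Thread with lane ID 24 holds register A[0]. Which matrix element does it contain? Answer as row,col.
6,0

L=24->gid=24>>2=6, tid=24&3=0
[0]->row 6+0=6  col 0·2+0=0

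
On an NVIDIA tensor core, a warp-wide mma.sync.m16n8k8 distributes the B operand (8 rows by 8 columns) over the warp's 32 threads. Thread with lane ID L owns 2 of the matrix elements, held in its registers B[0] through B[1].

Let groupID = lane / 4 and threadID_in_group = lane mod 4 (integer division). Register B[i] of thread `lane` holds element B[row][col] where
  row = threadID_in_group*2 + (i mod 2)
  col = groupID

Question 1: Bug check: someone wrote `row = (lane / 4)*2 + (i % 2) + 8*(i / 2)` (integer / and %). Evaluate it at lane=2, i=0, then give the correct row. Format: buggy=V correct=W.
`(lane / 4)*2 + (i % 2) + 8*(i / 2)`[2,0]->0
L=2->gid=2>>2=0, tid=2&3=2
[0]->row 2·2+0=4  col gid=0
row: 0 vs 4

buggy=0 correct=4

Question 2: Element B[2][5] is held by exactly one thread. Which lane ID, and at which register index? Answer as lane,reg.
c: 5->gid=5  r: 2->tid=1,i&1=0
L=5*4+1=21  i=0=0

21,0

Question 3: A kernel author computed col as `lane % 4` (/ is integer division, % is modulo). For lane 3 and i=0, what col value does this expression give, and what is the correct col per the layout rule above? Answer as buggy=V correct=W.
`lane % 4`[3,0]=>3
lane 3: grp=0 (3/4), tig=3 (3%4)
i=0: r=3*2+0=6, c=grp=0
col: 3 vs 0

buggy=3 correct=0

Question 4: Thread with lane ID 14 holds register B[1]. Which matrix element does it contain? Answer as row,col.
5,3

14: g=3,t=2
[1] (2*2+1,3) = (5,3)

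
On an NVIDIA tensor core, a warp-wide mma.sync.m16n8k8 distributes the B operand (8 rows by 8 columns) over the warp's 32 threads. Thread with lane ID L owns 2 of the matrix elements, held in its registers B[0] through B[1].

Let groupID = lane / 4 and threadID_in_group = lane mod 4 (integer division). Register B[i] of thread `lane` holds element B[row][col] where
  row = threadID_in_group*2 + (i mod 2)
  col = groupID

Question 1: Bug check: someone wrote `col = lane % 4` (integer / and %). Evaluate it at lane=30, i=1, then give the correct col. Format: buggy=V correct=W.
buggy=2 correct=7

`lane % 4`[30,1]⇒2
lane 30⇒30/4=7, 30 mod 4=2
i=1  r:2·2+1⇒5  c:7
col: 2 vs 7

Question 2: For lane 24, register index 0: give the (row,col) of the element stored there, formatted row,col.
L=24->g=24>>2=6, t=24&3=0
[0]->row 0·2+0=0  col g=6

0,6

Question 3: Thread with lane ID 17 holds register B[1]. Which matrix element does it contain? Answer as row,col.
3,4

L=17->gid=17>>2=4, tid=17&3=1
[1]->row 1·2+1=3  col gid=4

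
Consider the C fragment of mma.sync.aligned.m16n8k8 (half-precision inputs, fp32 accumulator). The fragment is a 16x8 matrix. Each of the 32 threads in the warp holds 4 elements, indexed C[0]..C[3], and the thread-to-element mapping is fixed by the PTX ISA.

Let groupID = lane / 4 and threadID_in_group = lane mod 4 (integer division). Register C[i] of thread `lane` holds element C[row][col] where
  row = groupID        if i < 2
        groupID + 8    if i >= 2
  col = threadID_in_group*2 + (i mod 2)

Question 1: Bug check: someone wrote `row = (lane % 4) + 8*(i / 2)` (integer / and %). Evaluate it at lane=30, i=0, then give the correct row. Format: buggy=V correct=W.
buggy=2 correct=7

`(lane % 4) + 8*(i / 2)`[30,0]->2
L=30->gid=30>>2=7, tid=30&3=2
[0]->row 7+0=7  col 2·2+0=4
row: 2 vs 7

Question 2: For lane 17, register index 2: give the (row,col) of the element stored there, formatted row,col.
L=17->gid=17>>2=4, tid=17&3=1
[2]->row 4+8=12  col 1·2+0=2

12,2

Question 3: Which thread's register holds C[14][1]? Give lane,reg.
r=14->g=6,rb=1  c=1->t=0,b0=1
L=6*4+0=24  i=1*2+1=3

24,3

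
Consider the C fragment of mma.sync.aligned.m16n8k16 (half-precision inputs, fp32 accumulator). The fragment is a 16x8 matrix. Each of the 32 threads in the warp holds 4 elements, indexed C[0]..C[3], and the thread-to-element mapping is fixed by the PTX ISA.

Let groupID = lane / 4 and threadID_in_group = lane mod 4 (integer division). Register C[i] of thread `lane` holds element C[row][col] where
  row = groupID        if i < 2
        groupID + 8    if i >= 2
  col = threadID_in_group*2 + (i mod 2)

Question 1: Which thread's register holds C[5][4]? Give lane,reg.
22,0

r=5->g=5,rb=0  c=4->t=2,b0=0
L=5*4+2=22  i=0*2+0=0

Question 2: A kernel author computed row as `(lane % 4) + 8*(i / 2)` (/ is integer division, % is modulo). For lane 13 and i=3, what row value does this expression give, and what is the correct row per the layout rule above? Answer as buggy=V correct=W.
buggy=9 correct=11

`(lane % 4) + 8*(i / 2)`[13,3]=>9
13: grp=3,tig=1
[3] (3+8,1*2+1) = (11,3)
row: 9 vs 11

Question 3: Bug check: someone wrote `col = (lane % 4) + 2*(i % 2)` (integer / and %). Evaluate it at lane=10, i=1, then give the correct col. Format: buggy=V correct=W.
buggy=4 correct=5

`(lane % 4) + 2*(i % 2)`[10,1]->4
lane 10: g=2 (10/4), t=2 (10%4)
i=1: r=2+0=2, c=2*2+1=5
col: 4 vs 5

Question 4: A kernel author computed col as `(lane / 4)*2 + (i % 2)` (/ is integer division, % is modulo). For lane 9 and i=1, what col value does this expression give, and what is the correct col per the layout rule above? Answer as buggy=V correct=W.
`(lane / 4)*2 + (i % 2)`[9,1]->5
lane 9: g=2 (9/4), t=1 (9%4)
i=1: r=2+0=2, c=1*2+1=3
col: 5 vs 3

buggy=5 correct=3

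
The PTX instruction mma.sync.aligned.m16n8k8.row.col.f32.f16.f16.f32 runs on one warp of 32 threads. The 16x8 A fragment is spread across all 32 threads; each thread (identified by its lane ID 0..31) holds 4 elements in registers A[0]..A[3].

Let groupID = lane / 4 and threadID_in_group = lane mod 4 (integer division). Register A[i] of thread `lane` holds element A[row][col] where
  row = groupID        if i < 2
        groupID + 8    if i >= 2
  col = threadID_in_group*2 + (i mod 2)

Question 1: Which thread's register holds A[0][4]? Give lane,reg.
2,0

r=0->g=0,rb=0  c=4->t=2,b0=0
L=0*4+2=2  i=0*2+0=0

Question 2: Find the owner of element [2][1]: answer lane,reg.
r=2→G=2,rhi=0  c=1→T=0,p=1
L=2*4+0=8  i=0*2+1=1

8,1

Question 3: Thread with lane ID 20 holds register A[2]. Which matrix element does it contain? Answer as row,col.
13,0

lane 20: g=5 (20/4), t=0 (20%4)
i=2: r=5+8=13, c=0*2+0=0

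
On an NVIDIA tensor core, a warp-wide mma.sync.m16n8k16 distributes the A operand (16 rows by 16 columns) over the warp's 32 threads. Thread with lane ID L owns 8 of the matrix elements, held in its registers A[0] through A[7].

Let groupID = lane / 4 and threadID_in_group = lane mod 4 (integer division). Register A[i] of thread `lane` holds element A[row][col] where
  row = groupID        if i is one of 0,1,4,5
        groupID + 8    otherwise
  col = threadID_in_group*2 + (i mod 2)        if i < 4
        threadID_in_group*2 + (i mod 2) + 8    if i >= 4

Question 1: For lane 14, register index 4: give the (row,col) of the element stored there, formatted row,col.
3,12

14: gr=3,th=2
[4] (3+0,2*2+0+8) = (3,12)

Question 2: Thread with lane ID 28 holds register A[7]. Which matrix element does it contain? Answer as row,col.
lane 28→28/4=7, 28 mod 4=0
i=7  r:7+8→15  c:2·0+1+8→9

15,9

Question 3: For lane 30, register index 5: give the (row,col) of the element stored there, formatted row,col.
lane 30->30/4=7, 30 mod 4=2
i=5  r:7+0->7  c:2·2+1+8->13

7,13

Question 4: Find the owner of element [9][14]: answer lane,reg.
7,6

r: 9->gid=1,r8=1  c: 14->c8=1,tid=3,i&1=0
L=1*4+3=7  i=1*4+1*2+0=6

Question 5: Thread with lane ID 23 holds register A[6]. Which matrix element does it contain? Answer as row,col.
lane 23: gid=5 (23/4), tid=3 (23%4)
i=6: r=5+8=13, c=3*2+0+8=14

13,14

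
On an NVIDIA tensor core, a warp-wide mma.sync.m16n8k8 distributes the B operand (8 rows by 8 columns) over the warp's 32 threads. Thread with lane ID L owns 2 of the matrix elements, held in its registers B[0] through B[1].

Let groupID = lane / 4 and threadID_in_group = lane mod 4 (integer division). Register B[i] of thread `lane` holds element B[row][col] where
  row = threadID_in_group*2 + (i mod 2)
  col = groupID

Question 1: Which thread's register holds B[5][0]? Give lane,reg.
c=0→G=0  r=5→T=2,p=1
L=0*4+2=2  i=1=1

2,1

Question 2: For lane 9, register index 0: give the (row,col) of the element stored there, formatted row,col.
2,2

lane 9⇒9/4=2, 9 mod 4=1
i=0  r:2·1+0⇒2  c:2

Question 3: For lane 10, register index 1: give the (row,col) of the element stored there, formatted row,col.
L=10=>grp=10>>2=2, tig=10&3=2
[1]=>row 2·2+1=5  col grp=2

5,2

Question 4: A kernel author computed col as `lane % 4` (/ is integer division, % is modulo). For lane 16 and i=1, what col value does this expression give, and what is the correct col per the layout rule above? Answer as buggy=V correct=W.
buggy=0 correct=4

`lane % 4`[16,1]->0
16: gid=4,tid=0
[1] (0*2+1,4) = (1,4)
col: 0 vs 4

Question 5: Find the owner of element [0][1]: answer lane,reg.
c=1->g=1  r=0->t=0,b0=0
L=1*4+0=4  i=0=0

4,0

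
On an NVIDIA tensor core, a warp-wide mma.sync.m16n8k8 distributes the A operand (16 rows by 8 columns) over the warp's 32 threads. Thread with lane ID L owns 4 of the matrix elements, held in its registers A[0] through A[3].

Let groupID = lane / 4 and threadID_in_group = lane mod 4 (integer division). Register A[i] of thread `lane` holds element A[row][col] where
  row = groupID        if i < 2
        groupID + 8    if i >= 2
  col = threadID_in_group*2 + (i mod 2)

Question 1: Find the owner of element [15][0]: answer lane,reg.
r=15->g=7,rb=1  c=0->t=0,b0=0
L=7*4+0=28  i=1*2+0=2

28,2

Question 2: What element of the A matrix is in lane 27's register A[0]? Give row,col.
6,6

lane 27: gid=6 (27/4), tid=3 (27%4)
i=0: r=6+0=6, c=3*2+0=6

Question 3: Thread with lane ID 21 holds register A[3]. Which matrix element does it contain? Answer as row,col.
21: gr=5,th=1
[3] (5+8,1*2+1) = (13,3)

13,3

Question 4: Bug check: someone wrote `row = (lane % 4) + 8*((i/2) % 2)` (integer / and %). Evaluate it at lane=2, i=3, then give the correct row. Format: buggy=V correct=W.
buggy=10 correct=8

`(lane % 4) + 8*((i/2) % 2)`[2,3]->10
lane 2: g=0 (2/4), t=2 (2%4)
i=3: r=0+8=8, c=2*2+1=5
row: 10 vs 8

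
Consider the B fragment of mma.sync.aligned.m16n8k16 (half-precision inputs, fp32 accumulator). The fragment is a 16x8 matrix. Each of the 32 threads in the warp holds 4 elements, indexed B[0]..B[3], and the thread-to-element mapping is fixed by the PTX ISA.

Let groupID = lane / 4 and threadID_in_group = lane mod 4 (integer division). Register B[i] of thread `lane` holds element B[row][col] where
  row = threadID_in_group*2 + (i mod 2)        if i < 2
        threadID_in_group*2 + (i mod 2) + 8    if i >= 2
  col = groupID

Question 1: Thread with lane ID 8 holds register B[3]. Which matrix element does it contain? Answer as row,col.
lane 8->8/4=2, 8 mod 4=0
i=3  r:2·0+1+8->9  c:2

9,2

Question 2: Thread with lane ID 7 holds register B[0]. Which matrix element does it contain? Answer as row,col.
6,1

7: gid=1,tid=3
[0] (3*2+0+0,1) = (6,1)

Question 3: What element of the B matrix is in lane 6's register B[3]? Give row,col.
lane 6: gr=1 (6/4), th=2 (6%4)
i=3: r=2*2+1+8=13, c=gr=1

13,1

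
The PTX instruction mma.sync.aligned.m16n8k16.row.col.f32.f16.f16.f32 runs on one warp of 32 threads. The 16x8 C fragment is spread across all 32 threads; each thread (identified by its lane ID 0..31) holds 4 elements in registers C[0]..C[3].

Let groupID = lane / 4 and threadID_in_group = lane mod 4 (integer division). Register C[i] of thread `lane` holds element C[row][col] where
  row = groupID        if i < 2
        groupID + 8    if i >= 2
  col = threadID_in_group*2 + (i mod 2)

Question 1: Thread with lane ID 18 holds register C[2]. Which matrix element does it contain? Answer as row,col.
12,4

18: grp=4,tig=2
[2] (4+8,2*2+0) = (12,4)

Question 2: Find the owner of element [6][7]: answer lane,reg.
27,1

r: 6->gid=6,r8=0  c: 7->tid=3,i&1=1
L=6*4+3=27  i=0*2+1=1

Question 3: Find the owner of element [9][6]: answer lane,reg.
r: 9->gid=1,r8=1  c: 6->tid=3,i&1=0
L=1*4+3=7  i=1*2+0=2

7,2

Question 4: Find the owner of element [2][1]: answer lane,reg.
8,1

r: 2->gid=2,r8=0  c: 1->tid=0,i&1=1
L=2*4+0=8  i=0*2+1=1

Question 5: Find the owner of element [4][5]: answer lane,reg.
r=4→G=4,rhi=0  c=5→T=2,p=1
L=4*4+2=18  i=0*2+1=1

18,1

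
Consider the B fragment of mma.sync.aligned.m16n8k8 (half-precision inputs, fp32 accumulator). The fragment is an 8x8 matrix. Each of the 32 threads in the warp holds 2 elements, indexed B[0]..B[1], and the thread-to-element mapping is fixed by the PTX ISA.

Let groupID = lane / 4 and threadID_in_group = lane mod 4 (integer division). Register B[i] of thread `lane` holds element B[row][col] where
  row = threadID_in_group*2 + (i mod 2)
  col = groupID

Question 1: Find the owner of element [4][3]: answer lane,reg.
c=3→G=3  r=4→T=2,p=0
L=3*4+2=14  i=0=0

14,0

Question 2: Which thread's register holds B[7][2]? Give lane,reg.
11,1

c=2→G=2  r=7→T=3,p=1
L=2*4+3=11  i=1=1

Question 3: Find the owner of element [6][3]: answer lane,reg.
c: 3->gid=3  r: 6->tid=3,i&1=0
L=3*4+3=15  i=0=0

15,0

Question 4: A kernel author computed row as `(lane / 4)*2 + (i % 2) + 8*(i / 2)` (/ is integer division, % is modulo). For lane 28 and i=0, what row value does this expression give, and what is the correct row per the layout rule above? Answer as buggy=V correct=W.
buggy=14 correct=0

`(lane / 4)*2 + (i % 2) + 8*(i / 2)`[28,0]=>14
L=28=>grp=28>>2=7, tig=28&3=0
[0]=>row 0·2+0=0  col grp=7
row: 14 vs 0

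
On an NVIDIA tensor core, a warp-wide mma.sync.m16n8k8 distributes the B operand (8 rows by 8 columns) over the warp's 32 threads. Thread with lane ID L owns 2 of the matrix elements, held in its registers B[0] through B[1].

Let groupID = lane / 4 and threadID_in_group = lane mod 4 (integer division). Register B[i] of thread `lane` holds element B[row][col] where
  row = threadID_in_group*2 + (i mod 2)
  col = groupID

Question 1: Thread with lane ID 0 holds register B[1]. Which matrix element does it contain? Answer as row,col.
0: grp=0,tig=0
[1] (0*2+1,0) = (1,0)

1,0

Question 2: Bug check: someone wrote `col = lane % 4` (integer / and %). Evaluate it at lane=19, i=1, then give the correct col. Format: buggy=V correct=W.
`lane % 4`[19,1]->3
L=19->g=19>>2=4, t=19&3=3
[1]->row 3·2+1=7  col g=4
col: 3 vs 4

buggy=3 correct=4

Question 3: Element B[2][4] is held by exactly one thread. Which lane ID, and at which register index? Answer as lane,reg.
c=4->g=4  r=2->t=1,b0=0
L=4*4+1=17  i=0=0

17,0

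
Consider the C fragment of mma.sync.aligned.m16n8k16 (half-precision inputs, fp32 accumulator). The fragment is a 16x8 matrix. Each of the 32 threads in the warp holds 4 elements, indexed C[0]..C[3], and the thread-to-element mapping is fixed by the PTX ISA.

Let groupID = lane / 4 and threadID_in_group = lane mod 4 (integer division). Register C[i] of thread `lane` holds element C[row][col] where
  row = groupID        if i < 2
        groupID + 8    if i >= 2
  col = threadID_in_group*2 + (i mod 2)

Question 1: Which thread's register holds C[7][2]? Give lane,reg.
r=7→G=7,rhi=0  c=2→T=1,p=0
L=7*4+1=29  i=0*2+0=0

29,0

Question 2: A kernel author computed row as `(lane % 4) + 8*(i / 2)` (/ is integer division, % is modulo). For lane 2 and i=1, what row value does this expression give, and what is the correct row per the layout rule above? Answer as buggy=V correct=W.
`(lane % 4) + 8*(i / 2)`[2,1]->2
lane 2: gid=0 (2/4), tid=2 (2%4)
i=1: r=0+0=0, c=2*2+1=5
row: 2 vs 0

buggy=2 correct=0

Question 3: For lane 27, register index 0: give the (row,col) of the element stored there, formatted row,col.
6,6

L=27=>grp=27>>2=6, tig=27&3=3
[0]=>row 6+0=6  col 3·2+0=6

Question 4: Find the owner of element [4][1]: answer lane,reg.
r=4⇒gr=4,Rb=0  c=1⇒th=0,odd=1
L=4*4+0=16  i=0*2+1=1

16,1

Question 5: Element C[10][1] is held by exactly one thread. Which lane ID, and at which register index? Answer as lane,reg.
8,3

r: 10->gid=2,r8=1  c: 1->tid=0,i&1=1
L=2*4+0=8  i=1*2+1=3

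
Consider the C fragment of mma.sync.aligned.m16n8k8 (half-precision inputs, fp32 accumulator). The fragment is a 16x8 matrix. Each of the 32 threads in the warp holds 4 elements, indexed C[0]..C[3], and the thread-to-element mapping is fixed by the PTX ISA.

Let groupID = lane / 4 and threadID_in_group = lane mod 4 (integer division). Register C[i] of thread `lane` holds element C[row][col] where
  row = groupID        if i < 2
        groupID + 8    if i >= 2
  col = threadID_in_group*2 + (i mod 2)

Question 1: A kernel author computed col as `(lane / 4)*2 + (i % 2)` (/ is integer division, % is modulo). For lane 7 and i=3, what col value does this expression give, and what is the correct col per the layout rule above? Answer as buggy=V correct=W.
`(lane / 4)*2 + (i % 2)`[7,3]->3
lane 7: g=1 (7/4), t=3 (7%4)
i=3: r=1+8=9, c=3*2+1=7
col: 3 vs 7

buggy=3 correct=7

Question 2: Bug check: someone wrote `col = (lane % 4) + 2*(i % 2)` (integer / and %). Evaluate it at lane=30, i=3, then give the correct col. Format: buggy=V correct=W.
`(lane % 4) + 2*(i % 2)`[30,3]->4
lane 30: gid=7 (30/4), tid=2 (30%4)
i=3: r=7+8=15, c=2*2+1=5
col: 4 vs 5

buggy=4 correct=5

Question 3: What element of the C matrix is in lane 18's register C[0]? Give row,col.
lane 18: G=4 (18/4), T=2 (18%4)
i=0: r=4+0=4, c=2*2+0=4

4,4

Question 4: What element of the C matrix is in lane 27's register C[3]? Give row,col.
L=27->g=27>>2=6, t=27&3=3
[3]->row 6+8=14  col 3·2+1=7

14,7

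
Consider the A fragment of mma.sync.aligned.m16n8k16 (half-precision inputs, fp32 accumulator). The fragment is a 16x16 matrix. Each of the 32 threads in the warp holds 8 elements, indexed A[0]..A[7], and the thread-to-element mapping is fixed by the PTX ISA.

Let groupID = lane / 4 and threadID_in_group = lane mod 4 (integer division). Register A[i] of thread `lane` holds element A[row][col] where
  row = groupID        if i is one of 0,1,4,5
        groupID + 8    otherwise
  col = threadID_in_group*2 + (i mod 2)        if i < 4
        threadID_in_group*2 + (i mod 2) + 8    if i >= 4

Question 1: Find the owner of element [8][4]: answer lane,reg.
r: 8->gid=0,r8=1  c: 4->c8=0,tid=2,i&1=0
L=0*4+2=2  i=0*4+1*2+0=2

2,2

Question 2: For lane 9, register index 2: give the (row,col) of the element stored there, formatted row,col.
10,2

9: gid=2,tid=1
[2] (2+8,1*2+0+0) = (10,2)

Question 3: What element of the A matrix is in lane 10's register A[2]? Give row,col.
10,4

lane 10: G=2 (10/4), T=2 (10%4)
i=2: r=2+8=10, c=2*2+0+0=4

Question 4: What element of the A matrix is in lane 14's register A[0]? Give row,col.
lane 14: gr=3 (14/4), th=2 (14%4)
i=0: r=3+0=3, c=2*2+0+0=4

3,4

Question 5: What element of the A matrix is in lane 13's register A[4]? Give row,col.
lane 13=>13/4=3, 13 mod 4=1
i=4  r:3+0=>3  c:2·1+0+8=>10

3,10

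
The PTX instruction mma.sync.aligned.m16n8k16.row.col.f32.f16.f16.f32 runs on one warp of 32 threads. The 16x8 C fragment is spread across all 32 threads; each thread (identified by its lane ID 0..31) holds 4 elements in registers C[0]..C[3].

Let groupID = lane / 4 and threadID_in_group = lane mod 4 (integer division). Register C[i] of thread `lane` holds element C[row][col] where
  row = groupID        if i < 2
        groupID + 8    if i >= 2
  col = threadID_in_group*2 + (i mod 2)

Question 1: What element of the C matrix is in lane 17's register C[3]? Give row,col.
12,3

17: g=4,t=1
[3] (4+8,1*2+1) = (12,3)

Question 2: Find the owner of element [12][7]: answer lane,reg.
r=12->g=4,rb=1  c=7->t=3,b0=1
L=4*4+3=19  i=1*2+1=3

19,3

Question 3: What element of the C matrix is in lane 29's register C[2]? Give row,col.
lane 29→29/4=7, 29 mod 4=1
i=2  r:7+8→15  c:2·1+0→2

15,2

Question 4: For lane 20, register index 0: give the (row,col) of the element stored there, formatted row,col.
20: gid=5,tid=0
[0] (5+0,0*2+0) = (5,0)

5,0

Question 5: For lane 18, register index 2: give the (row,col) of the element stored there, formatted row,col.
12,4

L=18=>grp=18>>2=4, tig=18&3=2
[2]=>row 4+8=12  col 2·2+0=4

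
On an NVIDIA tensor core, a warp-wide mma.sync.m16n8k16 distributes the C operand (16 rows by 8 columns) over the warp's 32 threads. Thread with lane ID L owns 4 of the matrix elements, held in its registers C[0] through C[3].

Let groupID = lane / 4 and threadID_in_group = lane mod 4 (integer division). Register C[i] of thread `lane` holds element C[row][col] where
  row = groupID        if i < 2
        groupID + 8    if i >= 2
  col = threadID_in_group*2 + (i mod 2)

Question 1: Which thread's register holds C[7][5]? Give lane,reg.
30,1

r=7⇒gr=7,Rb=0  c=5⇒th=2,odd=1
L=7*4+2=30  i=0*2+1=1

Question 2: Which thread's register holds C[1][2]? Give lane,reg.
5,0

r:1=>grp=1,rB=0  c:2=>tig=1,lo=0
L=1*4+1=5  i=0*2+0=0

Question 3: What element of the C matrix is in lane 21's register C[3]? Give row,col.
lane 21: gid=5 (21/4), tid=1 (21%4)
i=3: r=5+8=13, c=1*2+1=3

13,3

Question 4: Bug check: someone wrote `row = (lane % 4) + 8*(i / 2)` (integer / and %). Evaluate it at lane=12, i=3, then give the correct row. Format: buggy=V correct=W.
`(lane % 4) + 8*(i / 2)`[12,3]->8
12: g=3,t=0
[3] (3+8,0*2+1) = (11,1)
row: 8 vs 11

buggy=8 correct=11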